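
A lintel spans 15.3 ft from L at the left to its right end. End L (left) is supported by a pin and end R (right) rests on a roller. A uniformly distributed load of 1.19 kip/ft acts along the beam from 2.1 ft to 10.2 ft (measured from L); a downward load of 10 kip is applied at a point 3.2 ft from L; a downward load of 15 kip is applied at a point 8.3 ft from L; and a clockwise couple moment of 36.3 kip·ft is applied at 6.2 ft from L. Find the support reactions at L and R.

Resultant of the distributed load: 1.19 × 8.1 = 9.639 kip at 6.15 ft from L.
Moments about L: R_y·15.3 − (1.19·8.1)·6.15 − 10·3.2 − 15·8.3 − 36.3 = 0 → R_y = 252.07985/15.3 = 16.4758 ≈ 16.48 kip.
ΣF_y = 0: L_y + 16.4758 − 1.19·8.1 − 10 − 15 = 0 → L_y = 18.16 kip.
ΣF_x = 0: no horizontal applied forces, so L_x = 0.

L_x = 0, L_y = 18.16 kip, R_y = 16.48 kip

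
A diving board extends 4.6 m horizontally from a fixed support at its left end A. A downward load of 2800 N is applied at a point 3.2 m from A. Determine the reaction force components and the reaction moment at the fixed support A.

ΣF_x = 0: A_x = 0.
ΣF_y = 0: A_y − 2800 = 0 → A_y = 2800 N.
ΣM about A: M_A − 2800·3.2 = 0 → M_A = 8960 N·m.

A_x = 0, A_y = 2800 N, M_A = 8960 N·m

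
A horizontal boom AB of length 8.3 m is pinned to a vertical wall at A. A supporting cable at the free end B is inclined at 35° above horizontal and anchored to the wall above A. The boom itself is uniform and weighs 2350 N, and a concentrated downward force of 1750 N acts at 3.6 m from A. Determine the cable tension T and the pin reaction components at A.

ΣM about A: T·sin35°·8.3 − 2350·4.15 − 1750·3.6 = 0 → T = 16052.5/(8.3·0.573576) = 3371.89 ≈ 3372 N.
ΣF_x = 0: A_x − T·cos35° = 0 → A_x = 3371.89 × 0.819152 = 2762 N.
ΣF_y = 0: A_y + T·sin35° − 2350 − 1750 = 0 → A_y = 4100 − 3371.89 × 0.573576 = 2166 N.

T = 3372 N, A_x = 2762 N, A_y = 2166 N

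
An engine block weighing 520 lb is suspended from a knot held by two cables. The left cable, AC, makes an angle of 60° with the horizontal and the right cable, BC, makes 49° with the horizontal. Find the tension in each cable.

ΣF_x = 0: −T_AC·cos60° + T_BC·cos49° = 0 → T_BC = 0.762127·T_AC.
ΣF_y = 0: T_AC·sin60° + T_BC·sin49° = 520.
Substitute: T_AC·(0.866025 + 0.762127·0.75471) = 520 → T_AC = 360.808 ≈ 360.8 lb.
Then T_BC = 0.762127 × 360.808 = 275.0 lb.

T_AC = 360.8 lb, T_BC = 275.0 lb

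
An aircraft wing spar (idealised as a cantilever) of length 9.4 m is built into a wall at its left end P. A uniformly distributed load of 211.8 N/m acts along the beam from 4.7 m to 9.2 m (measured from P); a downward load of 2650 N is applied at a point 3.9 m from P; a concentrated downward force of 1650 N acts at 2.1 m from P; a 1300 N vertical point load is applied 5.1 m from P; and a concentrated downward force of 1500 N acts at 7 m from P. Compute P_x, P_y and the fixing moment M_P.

P_x = 0, P_y = 8053 N, M_P = 37550 N·m

Resultant of the distributed load: 211.8 × 4.5 = 953.1 N at 6.95 m from P.
ΣF_x = 0: P_x = 0.
ΣF_y = 0: P_y − 211.8·4.5 − 2650 − 1650 − 1300 − 1500 = 0 → P_y = 8053 N.
ΣM about P: M_P − (211.8·4.5)·6.95 − 2650·3.9 − 1650·2.1 − 1300·5.1 − 1500·7 = 0 → M_P = 37550 N·m.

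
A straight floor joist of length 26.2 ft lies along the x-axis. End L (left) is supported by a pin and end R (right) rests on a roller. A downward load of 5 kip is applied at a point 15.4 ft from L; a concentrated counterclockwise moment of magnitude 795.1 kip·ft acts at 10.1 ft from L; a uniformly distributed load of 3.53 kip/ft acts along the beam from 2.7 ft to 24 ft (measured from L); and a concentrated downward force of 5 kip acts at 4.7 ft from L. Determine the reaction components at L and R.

L_x = 0, L_y = 73.39 kip, R_y = 11.80 kip

Resultant of the distributed load: 3.53 × 21.3 = 75.189 kip at 13.35 ft from L.
ΣM about L: R_y·26.2 − 5·15.4 + 795.1 − (3.53·21.3)·13.35 − 5·4.7 = 0 → R_y = 309.17315/26.2 = 11.8005 ≈ 11.80 kip.
ΣF_y = 0: L_y + 11.8005 − 5 − 3.53·21.3 − 5 = 0 → L_y = 73.39 kip.
ΣF_x = 0: no horizontal applied forces, so L_x = 0.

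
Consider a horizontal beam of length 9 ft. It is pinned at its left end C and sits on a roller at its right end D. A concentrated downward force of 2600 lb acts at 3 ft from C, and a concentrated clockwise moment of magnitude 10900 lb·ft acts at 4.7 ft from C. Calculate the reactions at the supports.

C_x = 0, C_y = 522.2 lb, D_y = 2078 lb

ΣM about C: D_y·9 − 2600·3 − 10900 = 0 → D_y = 18700/9 = 2077.78 ≈ 2078 lb.
ΣF_y = 0: C_y + 2077.78 − 2600 = 0 → C_y = 522.2 lb.
ΣF_x = 0: no horizontal applied forces, so C_x = 0.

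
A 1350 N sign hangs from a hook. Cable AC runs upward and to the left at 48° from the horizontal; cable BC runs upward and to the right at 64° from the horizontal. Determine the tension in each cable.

ΣF_x = 0: −T_AC·cos48° + T_BC·cos64° = 0 → T_BC = 1.5264·T_AC.
ΣF_y = 0: T_AC·sin48° + T_BC·sin64° = 1350.
Substitute: T_AC·(0.743145 + 1.5264·0.898794) = 1350 → T_AC = 638.279 ≈ 638.3 N.
Then T_BC = 1.5264 × 638.279 = 974.3 N.

T_AC = 638.3 N, T_BC = 974.3 N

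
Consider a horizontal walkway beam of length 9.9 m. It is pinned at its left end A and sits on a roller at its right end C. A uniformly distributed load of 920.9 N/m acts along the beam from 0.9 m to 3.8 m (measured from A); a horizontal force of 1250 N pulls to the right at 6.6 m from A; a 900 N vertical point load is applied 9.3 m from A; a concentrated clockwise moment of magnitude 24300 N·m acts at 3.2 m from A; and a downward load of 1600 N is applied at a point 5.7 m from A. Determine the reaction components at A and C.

Resultant of the distributed load: 920.9 × 2.9 = 2670.61 N at 2.35 m from A.
ΣM about A: C_y·9.9 − (920.9·2.9)·2.35 − 900·9.3 − 24300 − 1600·5.7 = 0 → C_y = 48065.9335/9.9 = 4855.14 ≈ 4855 N.
ΣF_y = 0: A_y + 4855.14 − 920.9·2.9 − 900 − 1600 = 0 → A_y = 315.5 N.
ΣF_x = 0: A_x + 1250 = 0 → A_x = -1250 N.

A_x = -1250 N, A_y = 315.5 N, C_y = 4855 N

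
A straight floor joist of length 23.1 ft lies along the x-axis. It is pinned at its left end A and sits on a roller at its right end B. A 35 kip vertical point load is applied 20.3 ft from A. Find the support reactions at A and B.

Taking moments about A: B_y·23.1 − 35·20.3 = 0 → B_y = 710.5/23.1 = 30.7576 ≈ 30.76 kip.
ΣF_y = 0: A_y + 30.7576 − 35 = 0 → A_y = 4.242 kip.
ΣF_x = 0: no horizontal applied forces, so A_x = 0.

A_x = 0, A_y = 4.242 kip, B_y = 30.76 kip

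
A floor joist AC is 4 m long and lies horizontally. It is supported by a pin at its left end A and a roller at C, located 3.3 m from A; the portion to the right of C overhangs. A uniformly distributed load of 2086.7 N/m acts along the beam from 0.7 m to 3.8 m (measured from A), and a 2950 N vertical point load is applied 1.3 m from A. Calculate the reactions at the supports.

A_x = 0, A_y = 3846 N, C_y = 5573 N

Resultant of the distributed load: 2086.7 × 3.1 = 6468.77 N at 2.25 m from A.
Taking moments about A: C_y·3.3 − (2086.7·3.1)·2.25 − 2950·1.3 = 0 → C_y = 18389.7325/3.3 = 5572.65 ≈ 5573 N.
ΣF_y = 0: A_y + 5572.65 − 2086.7·3.1 − 2950 = 0 → A_y = 3846 N.
ΣF_x = 0: no horizontal applied forces, so A_x = 0.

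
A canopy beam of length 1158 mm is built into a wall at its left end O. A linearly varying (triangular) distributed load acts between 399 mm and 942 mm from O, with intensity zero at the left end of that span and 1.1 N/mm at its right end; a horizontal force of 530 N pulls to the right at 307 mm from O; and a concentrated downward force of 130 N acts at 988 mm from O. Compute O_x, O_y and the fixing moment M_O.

O_x = -530.0 N, O_y = 428.7 N, M_O = 355700 N·mm

Resultant of the triangular load: ½ × 1.1 × 543 = 298.65 N, acting at 761 mm from O (one-third of the span from the peak).
ΣF_x = 0: O_x + 530 = 0 → O_x = -530.0 N.
ΣF_y = 0: O_y − ½·1.1·543 − 130 = 0 → O_y = 428.7 N.
ΣM about O: M_O − (½·1.1·543)·761 − 130·988 = 0 → M_O = 355700 N·mm.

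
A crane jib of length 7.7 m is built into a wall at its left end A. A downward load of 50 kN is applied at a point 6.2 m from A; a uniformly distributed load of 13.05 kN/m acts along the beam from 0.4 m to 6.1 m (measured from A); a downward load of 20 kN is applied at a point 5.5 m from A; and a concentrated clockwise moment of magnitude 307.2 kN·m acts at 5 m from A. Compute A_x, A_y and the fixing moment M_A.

Resultant of the distributed load: 13.05 × 5.7 = 74.385 kN at 3.25 m from A.
ΣF_x = 0: A_x = 0.
ΣF_y = 0: A_y − 50 − 13.05·5.7 − 20 = 0 → A_y = 144.4 kN.
ΣM about A: M_A − 50·6.2 − (13.05·5.7)·3.25 − 20·5.5 − 307.2 = 0 → M_A = 969.0 kN·m.

A_x = 0, A_y = 144.4 kN, M_A = 969.0 kN·m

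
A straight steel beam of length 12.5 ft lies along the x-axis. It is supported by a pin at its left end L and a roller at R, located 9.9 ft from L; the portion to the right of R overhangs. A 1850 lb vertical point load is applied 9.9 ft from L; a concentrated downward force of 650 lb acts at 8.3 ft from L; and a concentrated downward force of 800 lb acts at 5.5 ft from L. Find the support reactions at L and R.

ΣM about L: R_y·9.9 − 1850·9.9 − 650·8.3 − 800·5.5 = 0 → R_y = 28110/9.9 = 2839.39 ≈ 2839 lb.
ΣF_y = 0: L_y + 2839.39 − 1850 − 650 − 800 = 0 → L_y = 460.6 lb.
ΣF_x = 0: no horizontal applied forces, so L_x = 0.

L_x = 0, L_y = 460.6 lb, R_y = 2839 lb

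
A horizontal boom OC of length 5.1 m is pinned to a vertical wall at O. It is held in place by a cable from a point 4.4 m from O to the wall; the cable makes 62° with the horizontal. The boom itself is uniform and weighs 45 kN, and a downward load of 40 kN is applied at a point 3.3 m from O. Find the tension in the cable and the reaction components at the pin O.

T = 63.51 kN, O_x = 29.82 kN, O_y = 28.92 kN

ΣM about O: T·sin62°·4.4 − 45·2.55 − 40·3.3 = 0 → T = 246.75/(4.4·0.882948) = 63.514 ≈ 63.51 kN.
ΣF_x = 0: O_x − T·cos62° = 0 → O_x = 63.514 × 0.469472 = 29.82 kN.
ΣF_y = 0: O_y + T·sin62° − 45 − 40 = 0 → O_y = 85 − 63.514 × 0.882948 = 28.92 kN.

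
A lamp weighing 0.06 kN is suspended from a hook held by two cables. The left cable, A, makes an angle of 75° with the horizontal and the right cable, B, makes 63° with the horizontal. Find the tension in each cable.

T_A = 0.04071 kN, T_B = 0.02321 kN

ΣF_x = 0: −T_A·cos75° + T_B·cos63° = 0 → T_B = 0.570098·T_A.
ΣF_y = 0: T_A·sin75° + T_B·sin63° = 0.06.
Substitute: T_A·(0.965926 + 0.570098·0.891007) = 0.06 → T_A = 0.0407087 ≈ 0.04071 kN.
Then T_B = 0.570098 × 0.0407087 = 0.02321 kN.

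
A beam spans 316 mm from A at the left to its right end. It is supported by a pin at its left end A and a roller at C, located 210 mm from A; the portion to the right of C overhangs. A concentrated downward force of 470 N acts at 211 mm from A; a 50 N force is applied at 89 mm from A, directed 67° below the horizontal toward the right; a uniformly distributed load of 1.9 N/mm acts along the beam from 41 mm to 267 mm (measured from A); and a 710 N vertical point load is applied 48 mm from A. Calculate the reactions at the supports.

Resultant of the distributed load: 1.9 × 226 = 429.4 N at 154 mm from A.
ΣM about A: C_y·210 − 470·211 − 50·sin67°·89 − (1.9·226)·154 − 710·48 = 0 → C_y = 203474/210 = 968.924 ≈ 968.9 N.
ΣF_y = 0: A_y + 968.924 − 470 − 50·sin67° − 1.9·226 − 710 = 0 → A_y = 686.5 N.
ΣF_x = 0: A_x + 50·cos67° = 0 → A_x = -19.54 N.

A_x = -19.54 N, A_y = 686.5 N, C_y = 968.9 N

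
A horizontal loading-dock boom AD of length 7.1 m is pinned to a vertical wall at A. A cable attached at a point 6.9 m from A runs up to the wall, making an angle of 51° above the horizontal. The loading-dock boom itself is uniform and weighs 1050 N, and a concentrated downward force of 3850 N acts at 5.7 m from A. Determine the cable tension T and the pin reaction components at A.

T = 4788 N, A_x = 3013 N, A_y = 1179 N

ΣM about A: T·sin51°·6.9 − 1050·3.55 − 3850·5.7 = 0 → T = 25672.5/(6.9·0.777146) = 4787.58 ≈ 4788 N.
ΣF_x = 0: A_x − T·cos51° = 0 → A_x = 4787.58 × 0.62932 = 3013 N.
ΣF_y = 0: A_y + T·sin51° − 1050 − 3850 = 0 → A_y = 4900 − 4787.58 × 0.777146 = 1179 N.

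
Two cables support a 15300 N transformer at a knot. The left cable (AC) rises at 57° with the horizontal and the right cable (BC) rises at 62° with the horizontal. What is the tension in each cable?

T_AC = 8213 N, T_BC = 9528 N

ΣF_x = 0: −T_AC·cos57° + T_BC·cos62° = 0 → T_BC = 1.16011·T_AC.
ΣF_y = 0: T_AC·sin57° + T_BC·sin62° = 15300.
Substitute: T_AC·(0.838671 + 1.16011·0.882948) = 15300 → T_AC = 8212.61 ≈ 8213 N.
Then T_BC = 1.16011 × 8212.61 = 9528 N.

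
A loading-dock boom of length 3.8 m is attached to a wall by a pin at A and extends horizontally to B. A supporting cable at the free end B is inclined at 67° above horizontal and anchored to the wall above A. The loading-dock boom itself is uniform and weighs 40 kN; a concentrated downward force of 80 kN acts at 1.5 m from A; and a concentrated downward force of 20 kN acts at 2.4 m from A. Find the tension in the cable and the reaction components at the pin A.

ΣM about A: T·sin67°·3.8 − 40·1.9 − 80·1.5 − 20·2.4 = 0 → T = 244/(3.8·0.920505) = 69.7558 ≈ 69.76 kN.
ΣF_x = 0: A_x − T·cos67° = 0 → A_x = 69.7558 × 0.390731 = 27.26 kN.
ΣF_y = 0: A_y + T·sin67° − 40 − 80 − 20 = 0 → A_y = 140 − 69.7558 × 0.920505 = 75.79 kN.

T = 69.76 kN, A_x = 27.26 kN, A_y = 75.79 kN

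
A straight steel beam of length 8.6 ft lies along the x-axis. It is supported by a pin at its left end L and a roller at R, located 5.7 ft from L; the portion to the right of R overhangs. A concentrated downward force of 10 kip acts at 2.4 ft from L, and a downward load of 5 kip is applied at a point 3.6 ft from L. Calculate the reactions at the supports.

Taking moments about L: R_y·5.7 − 10·2.4 − 5·3.6 = 0 → R_y = 42/5.7 = 7.36842 ≈ 7.368 kip.
ΣF_y = 0: L_y + 7.36842 − 10 − 5 = 0 → L_y = 7.632 kip.
ΣF_x = 0: no horizontal applied forces, so L_x = 0.

L_x = 0, L_y = 7.632 kip, R_y = 7.368 kip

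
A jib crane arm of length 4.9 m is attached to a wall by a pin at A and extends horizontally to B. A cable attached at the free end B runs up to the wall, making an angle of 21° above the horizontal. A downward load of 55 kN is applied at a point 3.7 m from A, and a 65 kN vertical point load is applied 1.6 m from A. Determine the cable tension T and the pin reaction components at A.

T = 175.1 kN, A_x = 163.5 kN, A_y = 57.24 kN

ΣM about A: T·sin21°·4.9 − 55·3.7 − 65·1.6 = 0 → T = 307.5/(4.9·0.358368) = 175.114 ≈ 175.1 kN.
ΣF_x = 0: A_x − T·cos21° = 0 → A_x = 175.114 × 0.93358 = 163.5 kN.
ΣF_y = 0: A_y + T·sin21° − 55 − 65 = 0 → A_y = 120 − 175.114 × 0.358368 = 57.24 kN.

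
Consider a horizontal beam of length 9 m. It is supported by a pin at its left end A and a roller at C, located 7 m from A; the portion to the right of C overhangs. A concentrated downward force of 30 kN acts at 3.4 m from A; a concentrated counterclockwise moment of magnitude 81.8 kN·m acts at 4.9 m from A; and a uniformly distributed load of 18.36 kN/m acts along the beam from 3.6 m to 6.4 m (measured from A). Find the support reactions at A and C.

A_x = 0, A_y = 41.80 kN, C_y = 39.61 kN

Resultant of the distributed load: 18.36 × 2.8 = 51.408 kN at 5 m from A.
Moments about A: C_y·7 − 30·3.4 + 81.8 − (18.36·2.8)·5 = 0 → C_y = 277.24/7 = 39.6057 ≈ 39.61 kN.
ΣF_y = 0: A_y + 39.6057 − 30 − 18.36·2.8 = 0 → A_y = 41.80 kN.
ΣF_x = 0: no horizontal applied forces, so A_x = 0.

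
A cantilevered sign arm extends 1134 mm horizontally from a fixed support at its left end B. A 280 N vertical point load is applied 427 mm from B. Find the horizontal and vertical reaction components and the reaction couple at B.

B_x = 0, B_y = 280.0 N, M_B = 119600 N·mm

ΣF_x = 0: B_x = 0.
ΣF_y = 0: B_y − 280 = 0 → B_y = 280.0 N.
ΣM about B: M_B − 280·427 = 0 → M_B = 119600 N·mm.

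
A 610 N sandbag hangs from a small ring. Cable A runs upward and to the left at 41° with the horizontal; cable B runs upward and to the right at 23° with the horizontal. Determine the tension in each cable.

T_A = 624.7 N, T_B = 512.2 N

ΣF_x = 0: −T_A·cos41° + T_B·cos23° = 0 → T_B = 0.819887·T_A.
ΣF_y = 0: T_A·sin41° + T_B·sin23° = 610.
Substitute: T_A·(0.656059 + 0.819887·0.390731) = 610 → T_A = 624.735 ≈ 624.7 N.
Then T_B = 0.819887 × 624.735 = 512.2 N.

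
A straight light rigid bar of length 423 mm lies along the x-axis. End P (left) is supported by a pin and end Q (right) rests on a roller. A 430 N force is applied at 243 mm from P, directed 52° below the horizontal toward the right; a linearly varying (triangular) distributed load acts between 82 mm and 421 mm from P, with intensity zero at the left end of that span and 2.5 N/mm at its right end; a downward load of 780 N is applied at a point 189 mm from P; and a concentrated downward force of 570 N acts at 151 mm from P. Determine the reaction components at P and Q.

Resultant of the triangular load: ½ × 2.5 × 339 = 423.75 N, acting at 308 mm from P (one-third of the span from the peak).
ΣM about P: Q_y·423 − 430·sin52°·243 − (½·2.5·339)·308 − 780·189 − 570·151 = 0 → Q_y = 446344/423 = 1055.19 ≈ 1055 N.
ΣF_y = 0: P_y + 1055.19 − 430·sin52° − ½·2.5·339 − 780 − 570 = 0 → P_y = 1057 N.
ΣF_x = 0: P_x + 430·cos52° = 0 → P_x = -264.7 N.

P_x = -264.7 N, P_y = 1057 N, Q_y = 1055 N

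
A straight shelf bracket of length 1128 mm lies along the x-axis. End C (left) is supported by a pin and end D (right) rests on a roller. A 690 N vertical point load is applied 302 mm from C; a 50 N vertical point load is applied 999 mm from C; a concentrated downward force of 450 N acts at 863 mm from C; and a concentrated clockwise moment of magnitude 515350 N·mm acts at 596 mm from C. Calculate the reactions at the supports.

C_x = 0, C_y = 159.8 N, D_y = 1030 N

ΣM about C: D_y·1128 − 690·302 − 50·999 − 450·863 − 515350 = 0 → D_y = 1162030/1128 = 1030.17 ≈ 1030 N.
ΣF_y = 0: C_y + 1030.17 − 690 − 50 − 450 = 0 → C_y = 159.8 N.
ΣF_x = 0: no horizontal applied forces, so C_x = 0.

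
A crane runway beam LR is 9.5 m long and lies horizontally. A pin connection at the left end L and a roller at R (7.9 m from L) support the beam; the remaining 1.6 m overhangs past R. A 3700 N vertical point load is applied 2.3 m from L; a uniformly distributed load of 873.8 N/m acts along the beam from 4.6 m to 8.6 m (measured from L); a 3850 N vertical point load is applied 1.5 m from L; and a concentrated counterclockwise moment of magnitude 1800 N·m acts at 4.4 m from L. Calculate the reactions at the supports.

L_x = 0, L_y = 6545 N, R_y = 4500 N

Resultant of the distributed load: 873.8 × 4 = 3495.2 N at 6.6 m from L.
ΣM about L: R_y·7.9 − 3700·2.3 − (873.8·4)·6.6 − 3850·1.5 + 1800 = 0 → R_y = 35553.32/7.9 = 4500.42 ≈ 4500 N.
ΣF_y = 0: L_y + 4500.42 − 3700 − 873.8·4 − 3850 = 0 → L_y = 6545 N.
ΣF_x = 0: no horizontal applied forces, so L_x = 0.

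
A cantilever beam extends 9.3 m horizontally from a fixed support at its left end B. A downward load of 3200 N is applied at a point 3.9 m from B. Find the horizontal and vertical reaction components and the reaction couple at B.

B_x = 0, B_y = 3200 N, M_B = 12480 N·m

ΣF_x = 0: B_x = 0.
ΣF_y = 0: B_y − 3200 = 0 → B_y = 3200 N.
ΣM about B: M_B − 3200·3.9 = 0 → M_B = 12480 N·m.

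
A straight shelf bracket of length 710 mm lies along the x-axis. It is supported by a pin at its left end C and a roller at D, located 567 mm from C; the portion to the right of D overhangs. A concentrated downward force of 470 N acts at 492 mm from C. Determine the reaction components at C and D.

C_x = 0, C_y = 62.17 N, D_y = 407.8 N

Taking moments about C: D_y·567 − 470·492 = 0 → D_y = 231240/567 = 407.831 ≈ 407.8 N.
ΣF_y = 0: C_y + 407.831 − 470 = 0 → C_y = 62.17 N.
ΣF_x = 0: no horizontal applied forces, so C_x = 0.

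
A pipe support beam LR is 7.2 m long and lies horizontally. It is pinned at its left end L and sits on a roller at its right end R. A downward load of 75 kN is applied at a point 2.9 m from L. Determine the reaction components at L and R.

L_x = 0, L_y = 44.79 kN, R_y = 30.21 kN

ΣM about L: R_y·7.2 − 75·2.9 = 0 → R_y = 217.5/7.2 = 30.2083 ≈ 30.21 kN.
ΣF_y = 0: L_y + 30.2083 − 75 = 0 → L_y = 44.79 kN.
ΣF_x = 0: no horizontal applied forces, so L_x = 0.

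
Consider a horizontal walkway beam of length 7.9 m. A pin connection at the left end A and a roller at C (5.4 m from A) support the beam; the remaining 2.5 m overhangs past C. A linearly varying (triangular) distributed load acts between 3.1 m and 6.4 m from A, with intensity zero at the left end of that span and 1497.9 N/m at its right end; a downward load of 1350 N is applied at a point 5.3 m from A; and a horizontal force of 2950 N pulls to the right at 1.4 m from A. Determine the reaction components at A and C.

Resultant of the triangular load: ½ × 1497.9 × 3.3 = 2471.535 N, acting at 5.3 m from A (one-third of the span from the peak).
Taking moments about A: C_y·5.4 − (½·1497.9·3.3)·5.3 − 1350·5.3 = 0 → C_y = 20254.1355/5.4 = 3750.77 ≈ 3751 N.
ΣF_y = 0: A_y + 3750.77 − ½·1497.9·3.3 − 1350 = 0 → A_y = 70.77 N.
ΣF_x = 0: A_x + 2950 = 0 → A_x = -2950 N.

A_x = -2950 N, A_y = 70.77 N, C_y = 3751 N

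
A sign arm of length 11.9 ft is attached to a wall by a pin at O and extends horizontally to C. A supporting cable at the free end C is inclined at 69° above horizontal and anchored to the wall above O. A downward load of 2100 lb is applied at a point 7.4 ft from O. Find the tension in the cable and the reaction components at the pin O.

ΣM about O: T·sin69°·11.9 − 2100·7.4 = 0 → T = 15540/(11.9·0.93358) = 1398.79 ≈ 1399 lb.
ΣF_x = 0: O_x − T·cos69° = 0 → O_x = 1398.79 × 0.358368 = 501.3 lb.
ΣF_y = 0: O_y + T·sin69° − 2100 = 0 → O_y = 2100 − 1398.79 × 0.93358 = 794.1 lb.

T = 1399 lb, O_x = 501.3 lb, O_y = 794.1 lb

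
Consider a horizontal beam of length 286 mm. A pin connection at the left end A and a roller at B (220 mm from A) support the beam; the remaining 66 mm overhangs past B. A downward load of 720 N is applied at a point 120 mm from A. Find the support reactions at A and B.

ΣM about A: B_y·220 − 720·120 = 0 → B_y = 86400/220 = 392.727 ≈ 392.7 N.
ΣF_y = 0: A_y + 392.727 − 720 = 0 → A_y = 327.3 N.
ΣF_x = 0: no horizontal applied forces, so A_x = 0.

A_x = 0, A_y = 327.3 N, B_y = 392.7 N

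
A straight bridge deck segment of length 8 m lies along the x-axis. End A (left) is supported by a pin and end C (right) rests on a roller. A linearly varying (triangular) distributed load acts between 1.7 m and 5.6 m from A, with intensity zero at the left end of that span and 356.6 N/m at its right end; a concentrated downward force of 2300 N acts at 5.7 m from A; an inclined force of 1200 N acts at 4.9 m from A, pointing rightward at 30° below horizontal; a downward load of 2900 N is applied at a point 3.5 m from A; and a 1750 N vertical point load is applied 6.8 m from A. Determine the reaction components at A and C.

Resultant of the triangular load: ½ × 356.6 × 3.9 = 695.37 N, acting at 4.3 m from A (one-third of the span from the peak).
ΣM about A: C_y·8 − (½·356.6·3.9)·4.3 − 2300·5.7 − 1200·sin30°·4.9 − 2900·3.5 − 1750·6.8 = 0 → C_y = 41090.091/8 = 5136.26 ≈ 5136 N.
ΣF_y = 0: A_y + 5136.26 − ½·356.6·3.9 − 2300 − 1200·sin30° − 2900 − 1750 = 0 → A_y = 3109 N.
ΣF_x = 0: A_x + 1200·cos30° = 0 → A_x = -1039 N.

A_x = -1039 N, A_y = 3109 N, C_y = 5136 N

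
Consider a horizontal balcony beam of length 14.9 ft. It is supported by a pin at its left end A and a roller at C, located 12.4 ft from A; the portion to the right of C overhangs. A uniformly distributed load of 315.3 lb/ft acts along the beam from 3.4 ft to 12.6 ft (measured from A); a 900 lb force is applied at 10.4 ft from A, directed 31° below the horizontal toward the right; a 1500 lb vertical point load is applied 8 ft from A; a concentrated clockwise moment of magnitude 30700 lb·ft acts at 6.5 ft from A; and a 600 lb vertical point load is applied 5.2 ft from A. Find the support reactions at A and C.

A_x = -771.5 lb, A_y = -491.1 lb, C_y = 5955 lb

Resultant of the distributed load: 315.3 × 9.2 = 2900.76 lb at 8 ft from A.
Moments about A: C_y·12.4 − (315.3·9.2)·8 − 900·sin31°·10.4 − 1500·8 − 30700 − 600·5.2 = 0 → C_y = 73846.8/12.4 = 5955.39 ≈ 5955 lb.
ΣF_y = 0: A_y + 5955.39 − 315.3·9.2 − 900·sin31° − 1500 − 600 = 0 → A_y = -491.1 lb.
ΣF_x = 0: A_x + 900·cos31° = 0 → A_x = -771.5 lb.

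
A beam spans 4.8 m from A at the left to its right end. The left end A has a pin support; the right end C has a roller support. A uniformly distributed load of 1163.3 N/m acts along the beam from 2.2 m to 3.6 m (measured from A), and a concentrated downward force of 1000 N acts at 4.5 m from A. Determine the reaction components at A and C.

Resultant of the distributed load: 1163.3 × 1.4 = 1628.62 N at 2.9 m from A.
ΣM about A: C_y·4.8 − (1163.3·1.4)·2.9 − 1000·4.5 = 0 → C_y = 9222.998/4.8 = 1921.46 ≈ 1921 N.
ΣF_y = 0: A_y + 1921.46 − 1163.3·1.4 − 1000 = 0 → A_y = 707.2 N.
ΣF_x = 0: no horizontal applied forces, so A_x = 0.

A_x = 0, A_y = 707.2 N, C_y = 1921 N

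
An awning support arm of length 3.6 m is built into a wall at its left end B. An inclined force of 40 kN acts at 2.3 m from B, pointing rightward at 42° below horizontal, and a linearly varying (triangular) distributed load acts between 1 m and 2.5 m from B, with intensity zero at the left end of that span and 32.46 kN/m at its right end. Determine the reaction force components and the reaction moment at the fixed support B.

B_x = -29.73 kN, B_y = 51.11 kN, M_B = 110.3 kN·m

Resultant of the triangular load: ½ × 32.46 × 1.5 = 24.345 kN, acting at 2 m from B (one-third of the span from the peak).
ΣF_x = 0: B_x + 40·cos42° = 0 → B_x = -29.73 kN.
ΣF_y = 0: B_y − 40·sin42° − ½·32.46·1.5 = 0 → B_y = 51.11 kN.
ΣM about B: M_B − 40·sin42°·2.3 − (½·32.46·1.5)·2 = 0 → M_B = 110.3 kN·m.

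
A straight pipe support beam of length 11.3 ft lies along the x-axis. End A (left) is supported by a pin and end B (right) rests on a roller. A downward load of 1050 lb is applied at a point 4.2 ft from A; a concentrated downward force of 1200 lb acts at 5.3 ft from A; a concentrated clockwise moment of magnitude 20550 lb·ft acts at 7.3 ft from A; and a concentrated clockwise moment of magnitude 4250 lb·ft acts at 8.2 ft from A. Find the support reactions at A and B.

Taking moments about A: B_y·11.3 − 1050·4.2 − 1200·5.3 − 20550 − 4250 = 0 → B_y = 35570/11.3 = 3147.79 ≈ 3148 lb.
ΣF_y = 0: A_y + 3147.79 − 1050 − 1200 = 0 → A_y = -897.8 lb.
ΣF_x = 0: no horizontal applied forces, so A_x = 0.

A_x = 0, A_y = -897.8 lb, B_y = 3148 lb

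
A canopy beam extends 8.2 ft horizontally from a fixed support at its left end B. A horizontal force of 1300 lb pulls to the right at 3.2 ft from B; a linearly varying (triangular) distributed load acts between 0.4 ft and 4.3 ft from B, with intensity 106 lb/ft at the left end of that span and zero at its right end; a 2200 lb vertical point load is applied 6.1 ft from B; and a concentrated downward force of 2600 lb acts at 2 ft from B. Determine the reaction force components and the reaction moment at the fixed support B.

Resultant of the triangular load: ½ × 106 × 3.9 = 206.7 lb, acting at 1.7 ft from B (one-third of the span from the peak).
ΣF_x = 0: B_x + 1300 = 0 → B_x = -1300 lb.
ΣF_y = 0: B_y − ½·106·3.9 − 2200 − 2600 = 0 → B_y = 5007 lb.
ΣM about B: M_B − (½·106·3.9)·1.7 − 2200·6.1 − 2600·2 = 0 → M_B = 18970 lb·ft.

B_x = -1300 lb, B_y = 5007 lb, M_B = 18970 lb·ft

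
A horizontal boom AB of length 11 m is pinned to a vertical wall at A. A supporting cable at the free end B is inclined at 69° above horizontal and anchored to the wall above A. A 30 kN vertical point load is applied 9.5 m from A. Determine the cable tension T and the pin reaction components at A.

ΣM about A: T·sin69°·11 − 30·9.5 = 0 → T = 285/(11·0.93358) = 27.7524 ≈ 27.75 kN.
ΣF_x = 0: A_x − T·cos69° = 0 → A_x = 27.7524 × 0.358368 = 9.946 kN.
ΣF_y = 0: A_y + T·sin69° − 30 = 0 → A_y = 30 − 27.7524 × 0.93358 = 4.091 kN.

T = 27.75 kN, A_x = 9.946 kN, A_y = 4.091 kN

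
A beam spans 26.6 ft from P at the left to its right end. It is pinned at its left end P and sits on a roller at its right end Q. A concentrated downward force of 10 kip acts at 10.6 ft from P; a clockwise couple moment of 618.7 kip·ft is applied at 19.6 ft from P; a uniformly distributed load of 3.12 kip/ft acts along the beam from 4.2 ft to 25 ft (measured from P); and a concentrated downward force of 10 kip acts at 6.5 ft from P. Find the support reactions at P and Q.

Resultant of the distributed load: 3.12 × 20.8 = 64.896 kip at 14.6 ft from P.
ΣM about P: Q_y·26.6 − 10·10.6 − 618.7 − (3.12·20.8)·14.6 − 10·6.5 = 0 → Q_y = 1737.1816/26.6 = 65.3076 ≈ 65.31 kip.
ΣF_y = 0: P_y + 65.3076 − 10 − 3.12·20.8 − 10 = 0 → P_y = 19.59 kip.
ΣF_x = 0: no horizontal applied forces, so P_x = 0.

P_x = 0, P_y = 19.59 kip, Q_y = 65.31 kip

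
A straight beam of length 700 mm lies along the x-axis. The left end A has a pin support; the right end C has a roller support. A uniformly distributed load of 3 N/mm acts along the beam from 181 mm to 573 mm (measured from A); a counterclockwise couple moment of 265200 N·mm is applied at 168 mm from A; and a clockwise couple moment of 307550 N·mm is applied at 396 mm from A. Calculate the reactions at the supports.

Resultant of the distributed load: 3 × 392 = 1176 N at 377 mm from A.
Taking moments about A: C_y·700 − (3·392)·377 + 265200 − 307550 = 0 → C_y = 485702/700 = 693.86 ≈ 693.9 N.
ΣF_y = 0: A_y + 693.86 − 3·392 = 0 → A_y = 482.1 N.
ΣF_x = 0: no horizontal applied forces, so A_x = 0.

A_x = 0, A_y = 482.1 N, C_y = 693.9 N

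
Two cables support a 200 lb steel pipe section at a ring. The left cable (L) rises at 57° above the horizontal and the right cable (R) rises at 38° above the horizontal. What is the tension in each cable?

ΣF_x = 0: −T_L·cos57° + T_R·cos38° = 0 → T_R = 0.691157·T_L.
ΣF_y = 0: T_L·sin57° + T_R·sin38° = 200.
Substitute: T_L·(0.838671 + 0.691157·0.615661) = 200 → T_L = 158.204 ≈ 158.2 lb.
Then T_R = 0.691157 × 158.204 = 109.3 lb.

T_L = 158.2 lb, T_R = 109.3 lb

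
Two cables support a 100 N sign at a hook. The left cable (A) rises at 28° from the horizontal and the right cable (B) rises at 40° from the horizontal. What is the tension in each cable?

ΣF_x = 0: −T_A·cos28° + T_B·cos40° = 0 → T_B = 1.15261·T_A.
ΣF_y = 0: T_A·sin28° + T_B·sin40° = 100.
Substitute: T_A·(0.469472 + 1.15261·0.642788) = 100 → T_A = 82.6203 ≈ 82.62 N.
Then T_B = 1.15261 × 82.6203 = 95.23 N.

T_A = 82.62 N, T_B = 95.23 N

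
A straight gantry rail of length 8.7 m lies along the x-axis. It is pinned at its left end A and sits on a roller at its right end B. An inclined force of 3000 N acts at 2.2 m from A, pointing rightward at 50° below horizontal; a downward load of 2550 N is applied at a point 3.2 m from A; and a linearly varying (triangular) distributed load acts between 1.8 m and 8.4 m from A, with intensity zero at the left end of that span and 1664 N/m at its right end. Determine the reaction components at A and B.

A_x = -1928 N, A_y = 4907 N, B_y = 5432 N

Resultant of the triangular load: ½ × 1664 × 6.6 = 5491.2 N, acting at 6.2 m from A (one-third of the span from the peak).
ΣM about A: B_y·8.7 − 3000·sin50°·2.2 − 2550·3.2 − (½·1664·6.6)·6.2 = 0 → B_y = 47261.3/8.7 = 5432.33 ≈ 5432 N.
ΣF_y = 0: A_y + 5432.33 − 3000·sin50° − 2550 − ½·1664·6.6 = 0 → A_y = 4907 N.
ΣF_x = 0: A_x + 3000·cos50° = 0 → A_x = -1928 N.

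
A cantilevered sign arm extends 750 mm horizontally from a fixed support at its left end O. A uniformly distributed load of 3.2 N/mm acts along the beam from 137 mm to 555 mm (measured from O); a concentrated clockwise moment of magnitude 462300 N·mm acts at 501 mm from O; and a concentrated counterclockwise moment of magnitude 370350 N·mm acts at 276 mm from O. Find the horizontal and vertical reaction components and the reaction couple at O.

Resultant of the distributed load: 3.2 × 418 = 1337.6 N at 346 mm from O.
ΣF_x = 0: O_x = 0.
ΣF_y = 0: O_y − 3.2·418 = 0 → O_y = 1338 N.
ΣM about O: M_O − (3.2·418)·346 − 462300 + 370350 = 0 → M_O = 554800 N·mm.

O_x = 0, O_y = 1338 N, M_O = 554800 N·mm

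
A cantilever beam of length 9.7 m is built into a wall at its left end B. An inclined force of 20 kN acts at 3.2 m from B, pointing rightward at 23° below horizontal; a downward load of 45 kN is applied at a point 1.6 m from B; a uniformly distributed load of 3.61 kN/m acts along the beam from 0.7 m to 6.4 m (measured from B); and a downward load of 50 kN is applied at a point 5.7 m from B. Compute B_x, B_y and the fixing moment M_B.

Resultant of the distributed load: 3.61 × 5.7 = 20.577 kN at 3.55 m from B.
ΣF_x = 0: B_x + 20·cos23° = 0 → B_x = -18.41 kN.
ΣF_y = 0: B_y − 20·sin23° − 45 − 3.61·5.7 − 50 = 0 → B_y = 123.4 kN.
ΣM about B: M_B − 20·sin23°·3.2 − 45·1.6 − (3.61·5.7)·3.55 − 50·5.7 = 0 → M_B = 455.1 kN·m.

B_x = -18.41 kN, B_y = 123.4 kN, M_B = 455.1 kN·m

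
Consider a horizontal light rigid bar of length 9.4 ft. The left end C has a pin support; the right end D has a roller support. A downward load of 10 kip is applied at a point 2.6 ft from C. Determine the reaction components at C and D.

C_x = 0, C_y = 7.234 kip, D_y = 2.766 kip

ΣM about C: D_y·9.4 − 10·2.6 = 0 → D_y = 26/9.4 = 2.76596 ≈ 2.766 kip.
ΣF_y = 0: C_y + 2.76596 − 10 = 0 → C_y = 7.234 kip.
ΣF_x = 0: no horizontal applied forces, so C_x = 0.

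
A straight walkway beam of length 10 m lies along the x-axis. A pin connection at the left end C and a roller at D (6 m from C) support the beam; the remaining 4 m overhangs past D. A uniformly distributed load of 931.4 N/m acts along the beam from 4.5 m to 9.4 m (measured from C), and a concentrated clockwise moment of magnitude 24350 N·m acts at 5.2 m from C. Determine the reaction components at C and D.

C_x = 0, C_y = -4781 N, D_y = 9345 N

Resultant of the distributed load: 931.4 × 4.9 = 4563.86 N at 6.95 m from C.
Taking moments about C: D_y·6 − (931.4·4.9)·6.95 − 24350 = 0 → D_y = 56068.827/6 = 9344.8 ≈ 9345 N.
ΣF_y = 0: C_y + 9344.8 − 931.4·4.9 = 0 → C_y = -4781 N.
ΣF_x = 0: no horizontal applied forces, so C_x = 0.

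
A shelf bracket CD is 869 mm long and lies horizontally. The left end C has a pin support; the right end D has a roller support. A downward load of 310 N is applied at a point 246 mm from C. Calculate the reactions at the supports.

C_x = 0, C_y = 222.2 N, D_y = 87.76 N

ΣM about C: D_y·869 − 310·246 = 0 → D_y = 76260/869 = 87.756 ≈ 87.76 N.
ΣF_y = 0: C_y + 87.756 − 310 = 0 → C_y = 222.2 N.
ΣF_x = 0: no horizontal applied forces, so C_x = 0.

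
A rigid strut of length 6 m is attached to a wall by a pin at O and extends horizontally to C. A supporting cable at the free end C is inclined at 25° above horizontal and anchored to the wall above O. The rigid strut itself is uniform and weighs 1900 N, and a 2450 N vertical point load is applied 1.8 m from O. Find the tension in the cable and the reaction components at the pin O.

ΣM about O: T·sin25°·6 − 1900·3 − 2450·1.8 = 0 → T = 10110/(6·0.422618) = 3987.05 ≈ 3987 N.
ΣF_x = 0: O_x − T·cos25° = 0 → O_x = 3987.05 × 0.906308 = 3613 N.
ΣF_y = 0: O_y + T·sin25° − 1900 − 2450 = 0 → O_y = 4350 − 3987.05 × 0.422618 = 2665 N.

T = 3987 N, O_x = 3613 N, O_y = 2665 N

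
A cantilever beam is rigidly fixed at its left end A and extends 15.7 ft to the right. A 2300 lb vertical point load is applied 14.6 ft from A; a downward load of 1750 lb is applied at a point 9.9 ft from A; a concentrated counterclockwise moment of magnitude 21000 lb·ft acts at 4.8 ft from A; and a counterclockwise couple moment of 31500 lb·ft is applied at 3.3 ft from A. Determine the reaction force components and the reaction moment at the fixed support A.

A_x = 0, A_y = 4050 lb, M_A = -1595 lb·ft

ΣF_x = 0: A_x = 0.
ΣF_y = 0: A_y − 2300 − 1750 = 0 → A_y = 4050 lb.
ΣM about A: M_A − 2300·14.6 − 1750·9.9 + 21000 + 31500 = 0 → M_A = -1595 lb·ft.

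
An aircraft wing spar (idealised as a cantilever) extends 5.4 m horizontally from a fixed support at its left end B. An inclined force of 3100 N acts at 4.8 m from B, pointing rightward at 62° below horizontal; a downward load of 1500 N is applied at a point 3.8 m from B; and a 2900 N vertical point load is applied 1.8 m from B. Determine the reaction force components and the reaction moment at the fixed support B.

B_x = -1455 N, B_y = 7137 N, M_B = 24060 N·m

ΣF_x = 0: B_x + 3100·cos62° = 0 → B_x = -1455 N.
ΣF_y = 0: B_y − 3100·sin62° − 1500 − 2900 = 0 → B_y = 7137 N.
ΣM about B: M_B − 3100·sin62°·4.8 − 1500·3.8 − 2900·1.8 = 0 → M_B = 24060 N·m.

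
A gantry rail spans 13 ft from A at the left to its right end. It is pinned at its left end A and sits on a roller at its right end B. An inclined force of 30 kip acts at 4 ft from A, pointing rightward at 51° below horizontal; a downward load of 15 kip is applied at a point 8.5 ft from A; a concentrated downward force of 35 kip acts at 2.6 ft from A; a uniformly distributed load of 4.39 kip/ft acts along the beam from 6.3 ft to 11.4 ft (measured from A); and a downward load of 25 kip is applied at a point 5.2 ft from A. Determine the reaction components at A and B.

A_x = -18.88 kip, A_y = 71.48 kip, B_y = 49.22 kip

Resultant of the distributed load: 4.39 × 5.1 = 22.389 kip at 8.85 ft from A.
Taking moments about A: B_y·13 − 30·sin51°·4 − 15·8.5 − 35·2.6 − (4.39·5.1)·8.85 − 25·5.2 = 0 → B_y = 639.9/13 = 49.2231 ≈ 49.22 kip.
ΣF_y = 0: A_y + 49.2231 − 30·sin51° − 15 − 35 − 4.39·5.1 − 25 = 0 → A_y = 71.48 kip.
ΣF_x = 0: A_x + 30·cos51° = 0 → A_x = -18.88 kip.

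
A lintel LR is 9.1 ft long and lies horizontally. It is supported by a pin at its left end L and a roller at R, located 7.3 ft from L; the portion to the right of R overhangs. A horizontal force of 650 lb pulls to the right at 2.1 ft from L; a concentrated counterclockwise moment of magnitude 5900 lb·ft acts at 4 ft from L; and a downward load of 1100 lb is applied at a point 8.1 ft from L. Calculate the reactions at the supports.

L_x = -650.0 lb, L_y = 687.7 lb, R_y = 412.3 lb

ΣM about L: R_y·7.3 + 5900 − 1100·8.1 = 0 → R_y = 3010/7.3 = 412.329 ≈ 412.3 lb.
ΣF_y = 0: L_y + 412.329 − 1100 = 0 → L_y = 687.7 lb.
ΣF_x = 0: L_x + 650 = 0 → L_x = -650.0 lb.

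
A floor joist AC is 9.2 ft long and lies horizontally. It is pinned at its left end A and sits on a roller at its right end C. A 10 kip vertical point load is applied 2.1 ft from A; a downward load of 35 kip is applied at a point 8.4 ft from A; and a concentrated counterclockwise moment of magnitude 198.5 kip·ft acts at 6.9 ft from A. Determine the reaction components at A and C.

Moments about A: C_y·9.2 − 10·2.1 − 35·8.4 + 198.5 = 0 → C_y = 116.5/9.2 = 12.663 ≈ 12.66 kip.
ΣF_y = 0: A_y + 12.663 − 10 − 35 = 0 → A_y = 32.34 kip.
ΣF_x = 0: no horizontal applied forces, so A_x = 0.

A_x = 0, A_y = 32.34 kip, C_y = 12.66 kip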